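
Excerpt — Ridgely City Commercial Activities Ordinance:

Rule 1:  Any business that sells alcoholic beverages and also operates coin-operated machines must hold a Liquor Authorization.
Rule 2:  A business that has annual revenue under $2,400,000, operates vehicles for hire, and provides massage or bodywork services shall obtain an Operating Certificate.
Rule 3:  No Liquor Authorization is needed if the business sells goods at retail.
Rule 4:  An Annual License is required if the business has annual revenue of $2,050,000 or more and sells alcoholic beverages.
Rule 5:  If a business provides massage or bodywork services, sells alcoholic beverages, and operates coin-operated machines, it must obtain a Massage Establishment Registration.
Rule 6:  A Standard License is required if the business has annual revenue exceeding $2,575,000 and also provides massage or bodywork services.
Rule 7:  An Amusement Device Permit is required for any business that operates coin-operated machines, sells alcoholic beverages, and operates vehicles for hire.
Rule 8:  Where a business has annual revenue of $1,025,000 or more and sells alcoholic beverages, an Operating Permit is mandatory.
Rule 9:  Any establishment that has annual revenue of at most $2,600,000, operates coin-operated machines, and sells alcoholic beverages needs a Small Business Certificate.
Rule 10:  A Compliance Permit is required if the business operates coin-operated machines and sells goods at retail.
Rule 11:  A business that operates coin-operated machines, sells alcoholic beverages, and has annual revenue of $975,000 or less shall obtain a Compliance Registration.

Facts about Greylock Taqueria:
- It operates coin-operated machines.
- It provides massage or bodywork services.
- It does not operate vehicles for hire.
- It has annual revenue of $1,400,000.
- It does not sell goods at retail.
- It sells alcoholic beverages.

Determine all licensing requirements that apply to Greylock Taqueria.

Liquor Authorization, Massage Establishment Registration, Operating Permit, Small Business Certificate

Rule 1: sells alcoholic beverages; operates coin-operated machines → Liquor Authorization required.
Rule 2: revenue $1,400,000 < $2,400,000; does not operate vehicles for hire; provides massage or bodywork services → Operating Certificate not required.
Rule 3: does not sell goods at retail → Liquor Authorization exemption does not apply.
Rule 4: revenue $1,400,000 < $2,050,000; sells alcoholic beverages → Annual License not required.
Rule 5: provides massage or bodywork services; sells alcoholic beverages; operates coin-operated machines → Massage Establishment Registration required.
Rule 6: revenue $1,400,000 ≤ $2,575,000; provides massage or bodywork services → Standard License not required.
Rule 7: operates coin-operated machines; sells alcoholic beverages; does not operate vehicles for hire → Amusement Device Permit not required.
Rule 8: revenue $1,400,000 ≥ $1,025,000; sells alcoholic beverages → Operating Permit required.
Rule 9: revenue $1,400,000 ≤ $2,600,000; operates coin-operated machines; sells alcoholic beverages → Small Business Certificate required.
Rule 10: operates coin-operated machines; does not sell goods at retail → Compliance Permit not required.
Rule 11: operates coin-operated machines; sells alcoholic beverages; revenue $1,400,000 > $975,000 → Compliance Registration not required.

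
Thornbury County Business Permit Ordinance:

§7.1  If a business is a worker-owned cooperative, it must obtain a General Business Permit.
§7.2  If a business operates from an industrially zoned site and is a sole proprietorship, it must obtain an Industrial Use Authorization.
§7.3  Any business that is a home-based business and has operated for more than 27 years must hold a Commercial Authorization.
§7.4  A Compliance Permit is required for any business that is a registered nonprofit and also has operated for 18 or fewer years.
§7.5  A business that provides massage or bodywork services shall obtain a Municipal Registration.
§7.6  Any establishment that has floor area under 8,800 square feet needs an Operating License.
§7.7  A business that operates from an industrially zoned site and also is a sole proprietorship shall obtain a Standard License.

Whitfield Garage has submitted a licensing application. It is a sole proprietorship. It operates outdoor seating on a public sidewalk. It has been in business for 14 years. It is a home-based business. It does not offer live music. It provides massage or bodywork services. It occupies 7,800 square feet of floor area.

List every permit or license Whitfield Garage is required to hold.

§7.1 is a sole proprietorship (not: is a worker-owned cooperative) → General Business Permit not required.
§7.2 is a home-based business (not: operates from an industrially zoned site); is a sole proprietorship → Industrial Use Authorization not required.
§7.3 is a home-based business; years in business 14 ≤ 27 → Commercial Authorization not required.
§7.4 is a sole proprietorship (not: is a registered nonprofit); years in business 14 ≤ 18 → Compliance Permit not required.
§7.5 provides massage or bodywork services → Municipal Registration required.
§7.6 floor area 7,800 square feet < 8,800 square feet → Operating License required.
§7.7 is a home-based business (not: operates from an industrially zoned site); is a sole proprietorship → Standard License not required.

Municipal Registration, Operating License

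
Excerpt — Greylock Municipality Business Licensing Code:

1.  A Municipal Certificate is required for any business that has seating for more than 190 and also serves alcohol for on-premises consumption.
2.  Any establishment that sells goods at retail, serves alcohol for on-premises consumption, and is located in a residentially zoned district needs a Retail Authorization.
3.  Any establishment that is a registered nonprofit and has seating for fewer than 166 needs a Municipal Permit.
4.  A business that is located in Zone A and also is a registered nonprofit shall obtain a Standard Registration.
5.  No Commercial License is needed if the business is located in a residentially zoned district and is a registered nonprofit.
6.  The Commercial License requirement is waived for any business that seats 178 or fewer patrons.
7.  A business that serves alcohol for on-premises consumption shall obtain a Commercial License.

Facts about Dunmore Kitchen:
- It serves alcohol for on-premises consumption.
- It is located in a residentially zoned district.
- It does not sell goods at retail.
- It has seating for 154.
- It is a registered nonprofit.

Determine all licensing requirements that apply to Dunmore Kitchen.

1. seating 154 ≤ 190; serves alcohol for on-premises consumption → Municipal Certificate not required.
2. does not sell goods at retail; serves alcohol for on-premises consumption; is located in a residentially zoned district → Retail Authorization not required.
3. is a registered nonprofit; seating 154 < 166 → Municipal Permit required.
4. is located in a residentially zoned district (not: is located in Zone A); is a registered nonprofit → Standard Registration not required.
5. is located in a residentially zoned district; is a registered nonprofit → exempt from Commercial License.
6. seating 154 ≤ 178 → exempt from Commercial License.
7. serves alcohol for on-premises consumption → Commercial License required.

Municipal Permit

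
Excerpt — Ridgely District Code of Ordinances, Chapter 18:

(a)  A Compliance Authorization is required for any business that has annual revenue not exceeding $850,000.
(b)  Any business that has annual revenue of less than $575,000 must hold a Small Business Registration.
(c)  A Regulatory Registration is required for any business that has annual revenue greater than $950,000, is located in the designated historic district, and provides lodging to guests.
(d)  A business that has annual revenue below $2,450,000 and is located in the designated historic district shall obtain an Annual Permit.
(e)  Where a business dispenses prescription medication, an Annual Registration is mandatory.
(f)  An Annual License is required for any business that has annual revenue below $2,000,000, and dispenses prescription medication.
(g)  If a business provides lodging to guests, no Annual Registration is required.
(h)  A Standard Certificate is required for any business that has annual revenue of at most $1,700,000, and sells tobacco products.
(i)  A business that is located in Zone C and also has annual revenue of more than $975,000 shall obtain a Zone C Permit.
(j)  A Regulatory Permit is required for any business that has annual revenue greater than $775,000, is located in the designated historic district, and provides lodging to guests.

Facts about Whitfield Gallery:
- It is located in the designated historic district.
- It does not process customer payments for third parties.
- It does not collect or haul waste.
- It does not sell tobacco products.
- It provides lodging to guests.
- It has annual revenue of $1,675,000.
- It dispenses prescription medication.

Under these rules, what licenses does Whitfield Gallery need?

Annual License, Annual Permit, Regulatory Permit, Regulatory Registration

(a) revenue $1,675,000 > $850,000 → Compliance Authorization not required.
(b) revenue $1,675,000 ≥ $575,000 → Small Business Registration not required.
(c) revenue $1,675,000 > $950,000; is located in the designated historic district; provides lodging to guests → Regulatory Registration required.
(d) revenue $1,675,000 < $2,450,000; is located in the designated historic district → Annual Permit required.
(e) dispenses prescription medication → Annual Registration required.
(f) revenue $1,675,000 < $2,000,000; dispenses prescription medication → Annual License required.
(g) provides lodging to guests → exempt from Annual Registration.
(h) revenue $1,675,000 ≤ $1,700,000; does not sell tobacco products → Standard Certificate not required.
(i) is located in the designated historic district (not: is located in Zone C); revenue $1,675,000 > $975,000 → Zone C Permit not required.
(j) revenue $1,675,000 > $775,000; is located in the designated historic district; provides lodging to guests → Regulatory Permit required.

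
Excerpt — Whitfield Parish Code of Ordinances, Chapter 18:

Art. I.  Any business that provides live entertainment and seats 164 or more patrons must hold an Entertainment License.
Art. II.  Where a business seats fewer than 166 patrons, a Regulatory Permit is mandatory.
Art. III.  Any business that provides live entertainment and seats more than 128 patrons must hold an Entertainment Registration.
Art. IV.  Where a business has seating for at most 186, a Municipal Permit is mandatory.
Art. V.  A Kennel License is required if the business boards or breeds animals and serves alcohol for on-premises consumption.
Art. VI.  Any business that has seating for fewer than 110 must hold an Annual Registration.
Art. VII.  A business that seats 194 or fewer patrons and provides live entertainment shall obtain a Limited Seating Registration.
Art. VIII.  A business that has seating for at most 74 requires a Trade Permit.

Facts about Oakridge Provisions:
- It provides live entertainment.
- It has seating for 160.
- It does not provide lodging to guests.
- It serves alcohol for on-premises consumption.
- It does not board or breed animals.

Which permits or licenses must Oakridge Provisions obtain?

Art. I. provides live entertainment; seating 160 < 164 → Entertainment License not required.
Art. II. seating 160 < 166 → Regulatory Permit required.
Art. III. provides live entertainment; seating 160 > 128 → Entertainment Registration required.
Art. IV. seating 160 ≤ 186 → Municipal Permit required.
Art. V. does not board or breed animals; serves alcohol for on-premises consumption → Kennel License not required.
Art. VI. seating 160 ≥ 110 → Annual Registration not required.
Art. VII. seating 160 ≤ 194; provides live entertainment → Limited Seating Registration required.
Art. VIII. seating 160 > 74 → Trade Permit not required.

Entertainment Registration, Limited Seating Registration, Municipal Permit, Regulatory Permit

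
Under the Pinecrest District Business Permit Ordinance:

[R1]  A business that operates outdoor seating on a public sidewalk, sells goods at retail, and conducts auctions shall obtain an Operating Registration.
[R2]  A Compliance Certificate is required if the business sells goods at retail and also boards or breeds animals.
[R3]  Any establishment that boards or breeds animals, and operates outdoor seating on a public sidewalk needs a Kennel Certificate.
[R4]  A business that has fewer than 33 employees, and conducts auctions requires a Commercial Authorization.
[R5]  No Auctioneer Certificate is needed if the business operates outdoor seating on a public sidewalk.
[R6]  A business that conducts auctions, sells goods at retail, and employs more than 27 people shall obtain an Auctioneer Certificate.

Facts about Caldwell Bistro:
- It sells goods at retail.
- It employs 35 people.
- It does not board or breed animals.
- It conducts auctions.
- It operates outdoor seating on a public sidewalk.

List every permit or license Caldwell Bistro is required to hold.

Operating Registration

[R1] operates outdoor seating on a public sidewalk; sells goods at retail; conducts auctions → Operating Registration required.
[R2] sells goods at retail; does not board or breed animals → Compliance Certificate not required.
[R3] does not board or breed animals; operates outdoor seating on a public sidewalk → Kennel Certificate not required.
[R4] employees 35 ≥ 33; conducts auctions → Commercial Authorization not required.
[R5] operates outdoor seating on a public sidewalk → exempt from Auctioneer Certificate.
[R6] conducts auctions; sells goods at retail; employees 35 > 27 → Auctioneer Certificate required.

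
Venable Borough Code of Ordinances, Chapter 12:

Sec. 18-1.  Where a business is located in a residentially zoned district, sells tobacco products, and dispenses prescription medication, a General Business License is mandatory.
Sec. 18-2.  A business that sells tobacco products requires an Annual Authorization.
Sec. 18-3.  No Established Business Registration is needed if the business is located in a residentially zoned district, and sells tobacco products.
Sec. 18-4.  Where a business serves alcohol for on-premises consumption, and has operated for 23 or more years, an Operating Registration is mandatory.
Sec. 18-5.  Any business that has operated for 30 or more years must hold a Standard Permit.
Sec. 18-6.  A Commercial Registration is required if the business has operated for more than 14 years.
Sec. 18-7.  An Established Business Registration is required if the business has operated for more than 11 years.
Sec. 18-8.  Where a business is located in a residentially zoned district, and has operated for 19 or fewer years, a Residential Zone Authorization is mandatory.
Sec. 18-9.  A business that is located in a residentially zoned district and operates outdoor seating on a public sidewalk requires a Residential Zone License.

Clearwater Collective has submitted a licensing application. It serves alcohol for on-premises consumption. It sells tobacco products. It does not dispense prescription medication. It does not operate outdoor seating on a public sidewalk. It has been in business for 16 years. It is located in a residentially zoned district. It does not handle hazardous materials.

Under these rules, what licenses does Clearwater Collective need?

Sec. 18-1. is located in a residentially zoned district; sells tobacco products; does not dispense prescription medication → General Business License not required.
Sec. 18-2. sells tobacco products → Annual Authorization required.
Sec. 18-3. is located in a residentially zoned district; sells tobacco products → exempt from Established Business Registration.
Sec. 18-4. serves alcohol for on-premises consumption; years in business 16 < 23 → Operating Registration not required.
Sec. 18-5. years in business 16 < 30 → Standard Permit not required.
Sec. 18-6. years in business 16 > 14 → Commercial Registration required.
Sec. 18-7. years in business 16 > 11 → Established Business Registration required.
Sec. 18-8. is located in a residentially zoned district; years in business 16 ≤ 19 → Residential Zone Authorization required.
Sec. 18-9. is located in a residentially zoned district; does not operate outdoor seating on a public sidewalk → Residential Zone License not required.

Annual Authorization, Commercial Registration, Residential Zone Authorization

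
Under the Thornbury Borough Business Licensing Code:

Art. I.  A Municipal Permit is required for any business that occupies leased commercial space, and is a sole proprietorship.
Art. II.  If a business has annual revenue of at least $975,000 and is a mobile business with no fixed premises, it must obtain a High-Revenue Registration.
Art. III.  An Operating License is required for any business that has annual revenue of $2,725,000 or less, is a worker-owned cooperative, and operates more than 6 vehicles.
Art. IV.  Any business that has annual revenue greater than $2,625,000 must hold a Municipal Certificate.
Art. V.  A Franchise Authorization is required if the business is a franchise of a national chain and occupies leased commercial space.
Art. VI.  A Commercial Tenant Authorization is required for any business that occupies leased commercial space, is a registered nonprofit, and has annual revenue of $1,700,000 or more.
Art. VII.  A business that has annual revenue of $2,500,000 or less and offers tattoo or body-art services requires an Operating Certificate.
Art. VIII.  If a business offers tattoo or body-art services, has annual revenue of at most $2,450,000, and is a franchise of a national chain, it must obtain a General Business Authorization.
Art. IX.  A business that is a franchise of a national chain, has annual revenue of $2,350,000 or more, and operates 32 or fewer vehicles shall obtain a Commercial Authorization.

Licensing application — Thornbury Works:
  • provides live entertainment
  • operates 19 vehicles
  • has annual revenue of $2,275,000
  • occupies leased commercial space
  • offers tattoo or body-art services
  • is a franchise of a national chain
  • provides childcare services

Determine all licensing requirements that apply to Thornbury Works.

Franchise Authorization, General Business Authorization, Operating Certificate

Art. I. occupies leased commercial space; is a franchise of a national chain (not: is a sole proprietorship) → Municipal Permit not required.
Art. II. revenue $2,275,000 ≥ $975,000; occupies leased commercial space (not: is a mobile business with no fixed premises) → High-Revenue Registration not required.
Art. III. revenue $2,275,000 ≤ $2,725,000; is a franchise of a national chain (not: is a worker-owned cooperative); vehicles 19 > 6 → Operating License not required.
Art. IV. revenue $2,275,000 ≤ $2,625,000 → Municipal Certificate not required.
Art. V. is a franchise of a national chain; occupies leased commercial space → Franchise Authorization required.
Art. VI. occupies leased commercial space; is a franchise of a national chain (not: is a registered nonprofit); revenue $2,275,000 ≥ $1,700,000 → Commercial Tenant Authorization not required.
Art. VII. revenue $2,275,000 ≤ $2,500,000; offers tattoo or body-art services → Operating Certificate required.
Art. VIII. offers tattoo or body-art services; revenue $2,275,000 ≤ $2,450,000; is a franchise of a national chain → General Business Authorization required.
Art. IX. is a franchise of a national chain; revenue $2,275,000 < $2,350,000; vehicles 19 ≤ 32 → Commercial Authorization not required.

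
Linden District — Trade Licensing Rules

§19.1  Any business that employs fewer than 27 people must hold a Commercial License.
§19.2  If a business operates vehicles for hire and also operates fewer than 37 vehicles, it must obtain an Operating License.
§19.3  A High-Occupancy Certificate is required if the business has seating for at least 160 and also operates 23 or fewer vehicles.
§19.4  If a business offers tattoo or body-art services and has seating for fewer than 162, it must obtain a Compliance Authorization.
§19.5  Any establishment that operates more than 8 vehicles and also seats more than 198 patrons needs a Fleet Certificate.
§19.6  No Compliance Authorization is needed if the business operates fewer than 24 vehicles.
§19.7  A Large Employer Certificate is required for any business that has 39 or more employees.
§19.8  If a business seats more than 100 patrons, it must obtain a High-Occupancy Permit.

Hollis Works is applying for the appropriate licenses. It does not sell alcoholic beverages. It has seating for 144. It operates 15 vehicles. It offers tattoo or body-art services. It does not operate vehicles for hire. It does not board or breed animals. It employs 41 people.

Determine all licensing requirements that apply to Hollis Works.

§19.1 employees 41 ≥ 27 → Commercial License not required.
§19.2 does not operate vehicles for hire; vehicles 15 < 37 → Operating License not required.
§19.3 seating 144 < 160; vehicles 15 ≤ 23 → High-Occupancy Certificate not required.
§19.4 offers tattoo or body-art services; seating 144 < 162 → Compliance Authorization required.
§19.5 vehicles 15 > 8; seating 144 ≤ 198 → Fleet Certificate not required.
§19.6 vehicles 15 < 24 → exempt from Compliance Authorization.
§19.7 employees 41 ≥ 39 → Large Employer Certificate required.
§19.8 seating 144 > 100 → High-Occupancy Permit required.

High-Occupancy Permit, Large Employer Certificate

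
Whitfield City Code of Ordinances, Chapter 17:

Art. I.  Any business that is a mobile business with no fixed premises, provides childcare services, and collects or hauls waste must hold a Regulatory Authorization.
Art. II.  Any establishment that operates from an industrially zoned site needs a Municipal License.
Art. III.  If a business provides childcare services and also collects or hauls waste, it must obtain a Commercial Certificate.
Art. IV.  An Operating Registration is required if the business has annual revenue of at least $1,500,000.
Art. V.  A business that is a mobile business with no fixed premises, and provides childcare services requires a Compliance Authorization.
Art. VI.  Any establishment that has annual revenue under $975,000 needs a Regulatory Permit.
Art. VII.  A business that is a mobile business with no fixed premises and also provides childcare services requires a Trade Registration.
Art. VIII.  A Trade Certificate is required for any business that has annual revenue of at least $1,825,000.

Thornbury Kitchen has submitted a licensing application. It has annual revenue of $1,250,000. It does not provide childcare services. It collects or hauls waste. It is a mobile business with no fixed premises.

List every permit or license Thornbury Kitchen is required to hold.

Art. I. is a mobile business with no fixed premises; does not provide childcare services; collects or hauls waste → Regulatory Authorization not required.
Art. II. is a mobile business with no fixed premises (not: operates from an industrially zoned site) → Municipal License not required.
Art. III. does not provide childcare services; collects or hauls waste → Commercial Certificate not required.
Art. IV. revenue $1,250,000 < $1,500,000 → Operating Registration not required.
Art. V. is a mobile business with no fixed premises; does not provide childcare services → Compliance Authorization not required.
Art. VI. revenue $1,250,000 ≥ $975,000 → Regulatory Permit not required.
Art. VII. is a mobile business with no fixed premises; does not provide childcare services → Trade Registration not required.
Art. VIII. revenue $1,250,000 < $1,825,000 → Trade Certificate not required.

None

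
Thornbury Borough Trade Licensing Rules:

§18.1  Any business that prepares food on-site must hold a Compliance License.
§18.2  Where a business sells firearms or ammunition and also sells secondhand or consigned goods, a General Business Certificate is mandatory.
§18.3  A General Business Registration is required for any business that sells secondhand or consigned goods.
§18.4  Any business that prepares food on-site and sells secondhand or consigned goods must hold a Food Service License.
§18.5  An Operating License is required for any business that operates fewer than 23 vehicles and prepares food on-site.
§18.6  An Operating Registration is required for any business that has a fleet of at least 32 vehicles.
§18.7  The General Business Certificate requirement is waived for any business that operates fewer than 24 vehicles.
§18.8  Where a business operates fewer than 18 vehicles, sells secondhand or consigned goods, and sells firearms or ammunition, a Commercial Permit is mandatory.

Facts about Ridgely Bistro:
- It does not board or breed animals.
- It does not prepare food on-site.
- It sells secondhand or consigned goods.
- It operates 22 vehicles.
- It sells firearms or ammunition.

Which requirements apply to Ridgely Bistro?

§18.1 does not prepare food on-site → Compliance License not required.
§18.2 sells firearms or ammunition; sells secondhand or consigned goods → General Business Certificate required.
§18.3 sells secondhand or consigned goods → General Business Registration required.
§18.4 does not prepare food on-site; sells secondhand or consigned goods → Food Service License not required.
§18.5 vehicles 22 < 23; does not prepare food on-site → Operating License not required.
§18.6 vehicles 22 < 32 → Operating Registration not required.
§18.7 vehicles 22 < 24 → exempt from General Business Certificate.
§18.8 vehicles 22 ≥ 18; sells secondhand or consigned goods; sells firearms or ammunition → Commercial Permit not required.

General Business Registration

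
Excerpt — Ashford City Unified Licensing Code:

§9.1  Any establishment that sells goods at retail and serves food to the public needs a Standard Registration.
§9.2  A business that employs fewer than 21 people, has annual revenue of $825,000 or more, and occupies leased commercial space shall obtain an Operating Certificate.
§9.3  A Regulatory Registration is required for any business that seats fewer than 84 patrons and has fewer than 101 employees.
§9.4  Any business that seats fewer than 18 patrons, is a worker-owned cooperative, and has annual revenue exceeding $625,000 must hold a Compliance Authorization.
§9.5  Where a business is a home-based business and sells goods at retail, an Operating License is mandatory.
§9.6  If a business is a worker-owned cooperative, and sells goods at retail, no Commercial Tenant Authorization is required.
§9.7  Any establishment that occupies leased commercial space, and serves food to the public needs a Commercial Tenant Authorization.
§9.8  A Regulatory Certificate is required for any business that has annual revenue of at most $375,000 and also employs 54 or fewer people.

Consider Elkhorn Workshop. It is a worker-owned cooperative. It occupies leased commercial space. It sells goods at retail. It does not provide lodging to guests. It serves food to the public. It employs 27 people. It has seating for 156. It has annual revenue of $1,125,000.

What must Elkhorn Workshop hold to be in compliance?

§9.1 sells goods at retail; serves food to the public → Standard Registration required.
§9.2 employees 27 ≥ 21; revenue $1,125,000 ≥ $825,000; occupies leased commercial space → Operating Certificate not required.
§9.3 seating 156 ≥ 84; employees 27 < 101 → Regulatory Registration not required.
§9.4 seating 156 ≥ 18; is a worker-owned cooperative; revenue $1,125,000 > $625,000 → Compliance Authorization not required.
§9.5 occupies leased commercial space (not: is a home-based business); sells goods at retail → Operating License not required.
§9.6 is a worker-owned cooperative; sells goods at retail → exempt from Commercial Tenant Authorization.
§9.7 occupies leased commercial space; serves food to the public → Commercial Tenant Authorization required.
§9.8 revenue $1,125,000 > $375,000; employees 27 ≤ 54 → Regulatory Certificate not required.

Standard Registration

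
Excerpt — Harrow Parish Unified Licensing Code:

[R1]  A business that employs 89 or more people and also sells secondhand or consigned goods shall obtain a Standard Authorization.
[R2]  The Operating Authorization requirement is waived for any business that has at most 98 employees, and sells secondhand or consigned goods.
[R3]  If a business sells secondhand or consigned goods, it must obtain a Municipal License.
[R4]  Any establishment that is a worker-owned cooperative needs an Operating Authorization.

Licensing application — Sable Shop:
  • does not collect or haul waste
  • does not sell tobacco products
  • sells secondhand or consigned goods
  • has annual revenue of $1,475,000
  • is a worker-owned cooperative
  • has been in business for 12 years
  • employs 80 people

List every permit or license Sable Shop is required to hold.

Municipal License

[R1] employees 80 < 89; sells secondhand or consigned goods → Standard Authorization not required.
[R2] employees 80 ≤ 98; sells secondhand or consigned goods → exempt from Operating Authorization.
[R3] sells secondhand or consigned goods → Municipal License required.
[R4] is a worker-owned cooperative → Operating Authorization required.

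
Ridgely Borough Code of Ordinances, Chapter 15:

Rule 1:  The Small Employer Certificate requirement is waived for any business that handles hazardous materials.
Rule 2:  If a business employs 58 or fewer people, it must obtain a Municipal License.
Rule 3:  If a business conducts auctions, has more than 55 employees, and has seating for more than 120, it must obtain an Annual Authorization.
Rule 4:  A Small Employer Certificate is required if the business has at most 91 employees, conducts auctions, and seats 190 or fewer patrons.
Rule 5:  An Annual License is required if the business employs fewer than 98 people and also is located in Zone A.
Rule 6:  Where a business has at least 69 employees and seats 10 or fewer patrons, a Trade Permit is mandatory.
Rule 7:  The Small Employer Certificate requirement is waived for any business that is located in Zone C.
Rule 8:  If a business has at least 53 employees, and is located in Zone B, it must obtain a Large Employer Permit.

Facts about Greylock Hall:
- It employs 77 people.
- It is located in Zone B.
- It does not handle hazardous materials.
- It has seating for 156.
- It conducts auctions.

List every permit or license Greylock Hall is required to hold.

Rule 1: does not handle hazardous materials → Small Employer Certificate exemption does not apply.
Rule 2: employees 77 > 58 → Municipal License not required.
Rule 3: conducts auctions; employees 77 > 55; seating 156 > 120 → Annual Authorization required.
Rule 4: employees 77 ≤ 91; conducts auctions; seating 156 ≤ 190 → Small Employer Certificate required.
Rule 5: employees 77 < 98; is located in Zone B (not: is located in Zone A) → Annual License not required.
Rule 6: employees 77 ≥ 69; seating 156 > 10 → Trade Permit not required.
Rule 7: is located in Zone B (not: is located in Zone C) → Small Employer Certificate exemption does not apply.
Rule 8: employees 77 ≥ 53; is located in Zone B → Large Employer Permit required.

Annual Authorization, Large Employer Permit, Small Employer Certificate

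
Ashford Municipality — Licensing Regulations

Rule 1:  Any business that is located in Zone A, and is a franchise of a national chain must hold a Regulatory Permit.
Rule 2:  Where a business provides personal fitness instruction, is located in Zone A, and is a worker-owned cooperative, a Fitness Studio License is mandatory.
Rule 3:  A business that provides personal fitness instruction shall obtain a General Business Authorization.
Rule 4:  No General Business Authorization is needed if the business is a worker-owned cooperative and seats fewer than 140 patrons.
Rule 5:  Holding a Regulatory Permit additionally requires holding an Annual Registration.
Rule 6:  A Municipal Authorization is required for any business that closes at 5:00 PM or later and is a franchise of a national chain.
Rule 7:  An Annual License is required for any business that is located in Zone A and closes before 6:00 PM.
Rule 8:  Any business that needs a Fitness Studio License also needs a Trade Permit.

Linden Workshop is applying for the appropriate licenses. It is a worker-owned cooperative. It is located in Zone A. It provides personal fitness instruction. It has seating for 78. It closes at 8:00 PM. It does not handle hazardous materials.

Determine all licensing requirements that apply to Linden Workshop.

Rule 1: is located in Zone A; is a worker-owned cooperative (not: is a franchise of a national chain) → Regulatory Permit not required.
Rule 2: provides personal fitness instruction; is located in Zone A; is a worker-owned cooperative → Fitness Studio License required.
Rule 3: provides personal fitness instruction → General Business Authorization required.
Rule 4: is a worker-owned cooperative; seating 78 < 140 → exempt from General Business Authorization.
Rule 5: Regulatory Permit is not required → no effect.
Rule 6: closes 8:00 PM, after 5:00 PM; is a worker-owned cooperative (not: is a franchise of a national chain) → Municipal Authorization not required.
Rule 7: is located in Zone A; closes 8:00 PM, after 6:00 PM → Annual License not required.
Rule 8: Fitness Studio License is required → Trade Permit also required.

Fitness Studio License, Trade Permit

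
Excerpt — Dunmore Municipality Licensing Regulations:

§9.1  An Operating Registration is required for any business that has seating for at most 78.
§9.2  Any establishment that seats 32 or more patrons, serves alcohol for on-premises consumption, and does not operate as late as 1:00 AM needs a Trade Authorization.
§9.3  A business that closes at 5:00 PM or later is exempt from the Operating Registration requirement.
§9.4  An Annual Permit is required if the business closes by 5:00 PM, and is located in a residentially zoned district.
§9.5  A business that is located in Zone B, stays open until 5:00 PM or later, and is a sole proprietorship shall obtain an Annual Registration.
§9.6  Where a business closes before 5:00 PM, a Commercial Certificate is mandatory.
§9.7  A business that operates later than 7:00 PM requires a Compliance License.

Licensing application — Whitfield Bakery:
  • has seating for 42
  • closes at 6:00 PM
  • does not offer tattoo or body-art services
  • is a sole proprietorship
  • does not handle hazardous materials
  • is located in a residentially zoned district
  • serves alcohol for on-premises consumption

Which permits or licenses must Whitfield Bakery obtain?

§9.1 seating 42 ≤ 78 → Operating Registration required.
§9.2 seating 42 ≥ 32; serves alcohol for on-premises consumption; closes 6:00 PM, at/before 1:00 AM → Trade Authorization required.
§9.3 closes 6:00 PM, after 5:00 PM → exempt from Operating Registration.
§9.4 closes 6:00 PM, after 5:00 PM; is located in a residentially zoned district → Annual Permit not required.
§9.5 is located in a residentially zoned district (not: is located in Zone B); closes 6:00 PM, after 5:00 PM; is a sole proprietorship → Annual Registration not required.
§9.6 closes 6:00 PM, after 5:00 PM → Commercial Certificate not required.
§9.7 closes 6:00 PM, at/before 7:00 PM → Compliance License not required.

Trade Authorization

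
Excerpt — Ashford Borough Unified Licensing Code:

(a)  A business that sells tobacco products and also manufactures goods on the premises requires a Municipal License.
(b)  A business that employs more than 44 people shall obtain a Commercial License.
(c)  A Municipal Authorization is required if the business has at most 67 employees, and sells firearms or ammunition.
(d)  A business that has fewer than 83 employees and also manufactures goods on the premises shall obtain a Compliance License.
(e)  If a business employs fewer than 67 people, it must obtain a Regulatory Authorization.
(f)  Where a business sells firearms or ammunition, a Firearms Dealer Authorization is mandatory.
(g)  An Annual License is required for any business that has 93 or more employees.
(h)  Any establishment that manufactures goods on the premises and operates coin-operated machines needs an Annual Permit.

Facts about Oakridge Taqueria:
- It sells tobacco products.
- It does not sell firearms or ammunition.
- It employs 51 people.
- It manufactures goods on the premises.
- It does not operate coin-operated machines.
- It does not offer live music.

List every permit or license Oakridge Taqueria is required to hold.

(a) sells tobacco products; manufactures goods on the premises → Municipal License required.
(b) employees 51 > 44 → Commercial License required.
(c) employees 51 ≤ 67; does not sell firearms or ammunition → Municipal Authorization not required.
(d) employees 51 < 83; manufactures goods on the premises → Compliance License required.
(e) employees 51 < 67 → Regulatory Authorization required.
(f) does not sell firearms or ammunition → Firearms Dealer Authorization not required.
(g) employees 51 < 93 → Annual License not required.
(h) manufactures goods on the premises; does not operate coin-operated machines → Annual Permit not required.

Commercial License, Compliance License, Municipal License, Regulatory Authorization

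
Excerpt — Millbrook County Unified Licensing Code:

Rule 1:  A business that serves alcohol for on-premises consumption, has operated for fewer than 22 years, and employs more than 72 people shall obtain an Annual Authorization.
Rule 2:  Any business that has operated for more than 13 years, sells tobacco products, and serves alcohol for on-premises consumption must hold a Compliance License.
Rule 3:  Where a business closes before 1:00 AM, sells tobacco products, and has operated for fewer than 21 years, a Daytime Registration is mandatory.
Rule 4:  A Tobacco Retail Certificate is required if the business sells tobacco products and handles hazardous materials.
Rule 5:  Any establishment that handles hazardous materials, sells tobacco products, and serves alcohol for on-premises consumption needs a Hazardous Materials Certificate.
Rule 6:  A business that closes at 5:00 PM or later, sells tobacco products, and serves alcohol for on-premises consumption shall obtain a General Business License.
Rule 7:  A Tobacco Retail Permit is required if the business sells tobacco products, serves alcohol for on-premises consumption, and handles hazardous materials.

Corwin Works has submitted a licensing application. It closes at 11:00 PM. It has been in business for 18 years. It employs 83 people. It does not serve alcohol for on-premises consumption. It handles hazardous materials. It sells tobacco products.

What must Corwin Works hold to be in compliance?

Daytime Registration, Tobacco Retail Certificate

Rule 1: does not serve alcohol for on-premises consumption; years in business 18 < 22; employees 83 > 72 → Annual Authorization not required.
Rule 2: years in business 18 > 13; sells tobacco products; does not serve alcohol for on-premises consumption → Compliance License not required.
Rule 3: closes 11:00 PM, at/before 1:00 AM; sells tobacco products; years in business 18 < 21 → Daytime Registration required.
Rule 4: sells tobacco products; handles hazardous materials → Tobacco Retail Certificate required.
Rule 5: handles hazardous materials; sells tobacco products; does not serve alcohol for on-premises consumption → Hazardous Materials Certificate not required.
Rule 6: closes 11:00 PM, after 5:00 PM; sells tobacco products; does not serve alcohol for on-premises consumption → General Business License not required.
Rule 7: sells tobacco products; does not serve alcohol for on-premises consumption; handles hazardous materials → Tobacco Retail Permit not required.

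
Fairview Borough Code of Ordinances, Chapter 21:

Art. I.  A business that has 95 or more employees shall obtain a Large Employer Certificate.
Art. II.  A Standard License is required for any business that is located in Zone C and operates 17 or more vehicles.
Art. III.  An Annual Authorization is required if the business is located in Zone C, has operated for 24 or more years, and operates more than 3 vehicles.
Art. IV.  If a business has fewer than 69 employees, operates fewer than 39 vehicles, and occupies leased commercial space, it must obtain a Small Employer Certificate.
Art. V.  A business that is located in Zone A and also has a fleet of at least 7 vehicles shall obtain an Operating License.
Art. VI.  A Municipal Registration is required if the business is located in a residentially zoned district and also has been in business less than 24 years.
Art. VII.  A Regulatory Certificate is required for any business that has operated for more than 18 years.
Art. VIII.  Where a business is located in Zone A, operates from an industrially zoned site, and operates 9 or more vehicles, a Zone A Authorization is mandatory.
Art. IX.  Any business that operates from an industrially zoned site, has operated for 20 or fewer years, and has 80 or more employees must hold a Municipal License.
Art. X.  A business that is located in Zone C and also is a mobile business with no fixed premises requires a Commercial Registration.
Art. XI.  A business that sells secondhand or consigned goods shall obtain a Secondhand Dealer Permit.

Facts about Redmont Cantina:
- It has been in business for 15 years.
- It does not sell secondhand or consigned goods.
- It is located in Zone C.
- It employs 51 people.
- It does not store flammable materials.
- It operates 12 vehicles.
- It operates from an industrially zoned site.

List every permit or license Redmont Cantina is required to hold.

None

Art. I. employees 51 < 95 → Large Employer Certificate not required.
Art. II. is located in Zone C; vehicles 12 < 17 → Standard License not required.
Art. III. is located in Zone C; years in business 15 < 24; vehicles 12 > 3 → Annual Authorization not required.
Art. IV. employees 51 < 69; vehicles 12 < 39; operates from an industrially zoned site (not: occupies leased commercial space) → Small Employer Certificate not required.
Art. V. is located in Zone C (not: is located in Zone A); vehicles 12 ≥ 7 → Operating License not required.
Art. VI. is located in Zone C (not: is located in a residentially zoned district); years in business 15 < 24 → Municipal Registration not required.
Art. VII. years in business 15 ≤ 18 → Regulatory Certificate not required.
Art. VIII. is located in Zone C (not: is located in Zone A); operates from an industrially zoned site; vehicles 12 ≥ 9 → Zone A Authorization not required.
Art. IX. operates from an industrially zoned site; years in business 15 ≤ 20; employees 51 < 80 → Municipal License not required.
Art. X. is located in Zone C; operates from an industrially zoned site (not: is a mobile business with no fixed premises) → Commercial Registration not required.
Art. XI. does not sell secondhand or consigned goods → Secondhand Dealer Permit not required.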